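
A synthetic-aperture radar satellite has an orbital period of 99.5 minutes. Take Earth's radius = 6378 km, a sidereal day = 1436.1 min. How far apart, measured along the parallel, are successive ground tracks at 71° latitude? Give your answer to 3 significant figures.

T = 99.5 min = 5970.0 s.
Node shift per orbit = (5970.0/86166) × 360° = 24.94°.
Equatorial spacing = 24.94 × 111.3 km/° = 2777 km.
At 71° latitude, spacing = 2777 × cos(71°) = 904 km.

904 km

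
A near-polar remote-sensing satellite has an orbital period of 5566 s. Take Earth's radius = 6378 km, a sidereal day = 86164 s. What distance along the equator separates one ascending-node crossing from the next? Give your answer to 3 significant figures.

2590 km

During one orbit Earth rotates (5566.0 / 86164) × 360° = 23.26°.
At the equator that is 23.26° × (2π·6378/360) km/° = 23.26 × 111.3 = 2589 km.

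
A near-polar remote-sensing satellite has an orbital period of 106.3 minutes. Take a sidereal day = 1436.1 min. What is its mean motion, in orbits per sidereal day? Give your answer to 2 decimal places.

13.51

T = 106.3 min = 6378.0 s.
Orbits per sidereal day = 86166 / 6378.0 = 13.510.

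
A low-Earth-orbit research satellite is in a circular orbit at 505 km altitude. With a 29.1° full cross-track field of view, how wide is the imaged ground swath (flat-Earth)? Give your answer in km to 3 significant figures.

Half-angle = 29.1°/2 = 14.55°.
Swath width ≈ 2h·tan(θ/2) = 2 × 505 × tan(14.55°) = 262.1 km.

262 km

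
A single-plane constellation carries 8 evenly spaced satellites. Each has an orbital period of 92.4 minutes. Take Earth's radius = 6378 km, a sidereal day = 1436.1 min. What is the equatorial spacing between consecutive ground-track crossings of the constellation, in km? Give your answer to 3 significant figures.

322 km

T = 92.4 min = 5544.0 s.
Single-satellite node shift = (5544.0/86166) × 360° = 23.16°.
With 8 satellites evenly phased, successive equator crossings are 23.16/8 = 2.895° apart.
That is 2.895 × 111.3 = 322 km at the equator.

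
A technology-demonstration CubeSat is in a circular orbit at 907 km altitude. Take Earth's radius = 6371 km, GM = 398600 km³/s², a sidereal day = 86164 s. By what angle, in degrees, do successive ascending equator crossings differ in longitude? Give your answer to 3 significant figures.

Semi-major axis a = 6371 + 907 = 7278 km. Period T = 2π√(a³/μ) = 2π√(7278³/398600) = 6179.2 s = 102.99 min.
During one orbit Earth rotates (6179.2 / 86164) × 360° = 25.82°.

25.8°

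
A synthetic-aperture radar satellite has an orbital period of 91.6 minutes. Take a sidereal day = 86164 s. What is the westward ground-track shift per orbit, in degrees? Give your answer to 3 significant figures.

T = 91.6 min = 5496.0 s.
During one orbit Earth rotates (5496.0 / 86164) × 360° = 22.96°.

23.0°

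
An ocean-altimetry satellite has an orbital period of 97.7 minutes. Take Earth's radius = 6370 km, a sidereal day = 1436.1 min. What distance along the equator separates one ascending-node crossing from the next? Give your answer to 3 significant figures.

2720 km

T = 97.7 min = 5862.0 s.
During one orbit Earth rotates (5862.0 / 86166) × 360° = 24.49°.
At the equator that is 24.49° × (2π·6370/360) km/° = 24.49 × 111.2 = 2723 km.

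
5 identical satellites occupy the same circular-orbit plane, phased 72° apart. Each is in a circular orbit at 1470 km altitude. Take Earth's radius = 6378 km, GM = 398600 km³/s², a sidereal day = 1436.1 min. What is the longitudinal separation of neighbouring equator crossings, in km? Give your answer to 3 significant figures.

644 km

Semi-major axis a = 6378 + 1470 = 7848 km. Period T = 2π√(a³/μ) = 2π√(7848³/398600) = 6919.1 s = 115.32 min.
Single-satellite node shift = (6919.1/86166) × 360° = 28.91°.
With 5 satellites evenly phased, successive equator crossings are 28.91/5 = 5.782° apart.
That is 5.782 × 111.3 = 644 km at the equator.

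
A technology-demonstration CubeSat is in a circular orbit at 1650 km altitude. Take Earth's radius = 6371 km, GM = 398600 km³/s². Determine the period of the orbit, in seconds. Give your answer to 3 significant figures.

Semi-major axis a = 6371 + 1650 = 8021 km. Period T = 2π√(a³/μ) = 2π√(8021³/398600) = 7149.1 s = 119.15 min.

7150 seconds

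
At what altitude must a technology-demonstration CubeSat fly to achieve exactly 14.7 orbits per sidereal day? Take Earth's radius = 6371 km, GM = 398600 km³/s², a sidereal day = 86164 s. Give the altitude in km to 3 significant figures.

655 km

Required period T = 86164 / 14.7 = 5861.5 s.
From T = 2π√(a³/μ): a = (μ T²/4π²)^(1/3) = (398600 × 5861.5² / 4π²)^(1/3) = 7026 km.
Altitude h = a − R = 7026 − 6371 = 655 km.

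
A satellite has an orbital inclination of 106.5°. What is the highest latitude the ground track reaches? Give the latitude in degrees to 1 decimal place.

73.5°

Retrograde orbit: the ground track reaches ±(180° − i) = ±(180 − 106.5) = ±73.5°.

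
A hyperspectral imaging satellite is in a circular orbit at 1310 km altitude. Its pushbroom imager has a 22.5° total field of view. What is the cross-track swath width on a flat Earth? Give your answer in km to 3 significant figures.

Half-angle = 22.5°/2 = 11.25°.
Swath width ≈ 2h·tan(θ/2) = 2 × 1310 × tan(11.25°) = 521.2 km.

521 km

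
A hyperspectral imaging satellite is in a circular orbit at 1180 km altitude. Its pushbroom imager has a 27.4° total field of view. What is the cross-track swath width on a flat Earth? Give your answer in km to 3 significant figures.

575 km

Half-angle = 27.4°/2 = 13.7°.
Swath width ≈ 2h·tan(θ/2) = 2 × 1180 × tan(13.7°) = 575.3 km.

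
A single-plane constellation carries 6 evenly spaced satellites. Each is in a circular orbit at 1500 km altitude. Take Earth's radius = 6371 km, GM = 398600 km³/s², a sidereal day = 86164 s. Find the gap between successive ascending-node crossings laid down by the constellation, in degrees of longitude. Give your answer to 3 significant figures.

4.84°

Semi-major axis a = 6371 + 1500 = 7871 km. Period T = 2π√(a³/μ) = 2π√(7871³/398600) = 6949.5 s = 115.83 min.
Single-satellite node shift = (6949.5/86164) × 360° = 29.04°.
With 6 satellites evenly phased, successive equator crossings are 29.04/6 = 4.839° apart.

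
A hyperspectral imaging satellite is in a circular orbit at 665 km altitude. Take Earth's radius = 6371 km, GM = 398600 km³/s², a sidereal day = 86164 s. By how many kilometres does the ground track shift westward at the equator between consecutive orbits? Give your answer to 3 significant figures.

Semi-major axis a = 6371 + 665 = 7036 km. Period T = 2π√(a³/μ) = 2π√(7036³/398600) = 5873.5 s = 97.89 min.
During one orbit Earth rotates (5873.5 / 86164) × 360° = 24.54°.
At the equator that is 24.54° × (2π·6371/360) km/° = 24.54 × 111.2 = 2729 km.

2730 km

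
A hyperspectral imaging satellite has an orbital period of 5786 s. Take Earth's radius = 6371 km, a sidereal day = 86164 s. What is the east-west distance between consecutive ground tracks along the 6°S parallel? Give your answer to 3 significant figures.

2670 km

Node shift per orbit = (5786.0/86164) × 360° = 24.17°.
Equatorial spacing = 24.17 × 111.2 km/° = 2688 km.
At 6° latitude, spacing = 2688 × cos(6°) = 2673 km.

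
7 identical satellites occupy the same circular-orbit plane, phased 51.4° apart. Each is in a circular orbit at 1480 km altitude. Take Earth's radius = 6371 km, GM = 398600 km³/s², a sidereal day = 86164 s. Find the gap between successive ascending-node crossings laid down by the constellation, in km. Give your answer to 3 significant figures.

Semi-major axis a = 6371 + 1480 = 7851 km. Period T = 2π√(a³/μ) = 2π√(7851³/398600) = 6923.1 s = 115.38 min.
Single-satellite node shift = (6923.1/86164) × 360° = 28.93°.
With 7 satellites evenly phased, successive equator crossings are 28.93/7 = 4.132° apart.
That is 4.132 × 111.2 = 459 km at the equator.

459 km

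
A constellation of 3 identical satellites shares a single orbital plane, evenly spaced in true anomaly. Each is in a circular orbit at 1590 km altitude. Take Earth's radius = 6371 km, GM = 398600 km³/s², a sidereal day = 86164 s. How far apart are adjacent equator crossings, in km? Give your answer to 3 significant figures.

1090 km

Semi-major axis a = 6371 + 1590 = 7961 km. Period T = 2π√(a³/μ) = 2π√(7961³/398600) = 7069.1 s = 117.82 min.
Single-satellite node shift = (7069.1/86164) × 360° = 29.54°.
With 3 satellites evenly phased, successive equator crossings are 29.54/3 = 9.845° apart.
That is 9.845 × 111.2 = 1095 km at the equator.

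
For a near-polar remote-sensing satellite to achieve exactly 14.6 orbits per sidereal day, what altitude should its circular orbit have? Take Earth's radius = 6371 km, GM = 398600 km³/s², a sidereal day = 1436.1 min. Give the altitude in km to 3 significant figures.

Required period T = 86166 / 14.6 = 5901.8 s.
From T = 2π√(a³/μ): a = (μ T²/4π²)^(1/3) = (398600 × 5901.8² / 4π²)^(1/3) = 7059 km.
Altitude h = a − R = 7059 − 6371 = 688 km.

688 km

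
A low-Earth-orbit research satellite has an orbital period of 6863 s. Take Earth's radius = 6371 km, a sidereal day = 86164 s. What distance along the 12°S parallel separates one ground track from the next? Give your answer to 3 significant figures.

3120 km

Node shift per orbit = (6863.0/86164) × 360° = 28.67°.
Equatorial spacing = 28.67 × 111.2 km/° = 3188 km.
At 12° latitude, spacing = 3188 × cos(12°) = 3119 km.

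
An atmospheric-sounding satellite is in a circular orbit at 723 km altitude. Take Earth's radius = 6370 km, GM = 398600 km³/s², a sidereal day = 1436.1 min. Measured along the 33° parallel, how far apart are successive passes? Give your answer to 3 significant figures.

Semi-major axis a = 6370 + 723 = 7093 km. Period T = 2π√(a³/μ) = 2π√(7093³/398600) = 5945.1 s = 99.08 min.
Node shift per orbit = (5945.1/86166) × 360° = 24.84°.
Equatorial spacing = 24.84 × 111.2 km/° = 2761 km.
At 33° latitude, spacing = 2761 × cos(33°) = 2316 km.

2320 km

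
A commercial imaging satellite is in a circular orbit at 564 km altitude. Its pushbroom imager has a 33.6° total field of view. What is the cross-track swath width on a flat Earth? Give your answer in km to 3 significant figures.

341 km

Half-angle = 33.6°/2 = 16.8°.
Swath width ≈ 2h·tan(θ/2) = 2 × 564 × tan(16.8°) = 340.6 km.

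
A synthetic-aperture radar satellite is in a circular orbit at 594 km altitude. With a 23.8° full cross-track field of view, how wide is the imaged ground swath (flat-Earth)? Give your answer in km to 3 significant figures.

250 km

Half-angle = 23.8°/2 = 11.9°.
Swath width ≈ 2h·tan(θ/2) = 2 × 594 × tan(11.9°) = 250.4 km.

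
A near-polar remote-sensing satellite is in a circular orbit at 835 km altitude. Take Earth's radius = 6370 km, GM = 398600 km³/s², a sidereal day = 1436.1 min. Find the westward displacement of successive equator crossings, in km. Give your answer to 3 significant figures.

Semi-major axis a = 6370 + 835 = 7205 km. Period T = 2π√(a³/μ) = 2π√(7205³/398600) = 6086.4 s = 101.44 min.
During one orbit Earth rotates (6086.4 / 86166) × 360° = 25.43°.
At the equator that is 25.43° × (2π·6370/360) km/° = 25.43 × 111.2 = 2827 km.

2830 km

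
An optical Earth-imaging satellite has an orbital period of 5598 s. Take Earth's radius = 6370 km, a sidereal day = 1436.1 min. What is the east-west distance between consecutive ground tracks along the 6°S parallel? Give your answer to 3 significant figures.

Node shift per orbit = (5598.0/86166) × 360° = 23.39°.
Equatorial spacing = 23.39 × 111.2 km/° = 2600 km.
At 6° latitude, spacing = 2600 × cos(6°) = 2586 km.

2590 km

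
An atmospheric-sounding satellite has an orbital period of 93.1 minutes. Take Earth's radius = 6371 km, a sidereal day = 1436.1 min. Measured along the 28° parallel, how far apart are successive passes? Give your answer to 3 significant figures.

2290 km

T = 93.1 min = 5586.0 s.
Node shift per orbit = (5586.0/86166) × 360° = 23.34°.
Equatorial spacing = 23.34 × 111.2 km/° = 2595 km.
At 28° latitude, spacing = 2595 × cos(28°) = 2291 km.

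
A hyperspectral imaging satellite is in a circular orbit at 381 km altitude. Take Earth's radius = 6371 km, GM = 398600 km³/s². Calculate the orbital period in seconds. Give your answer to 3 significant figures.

Semi-major axis a = 6371 + 381 = 6752 km. Period T = 2π√(a³/μ) = 2π√(6752³/398600) = 5521.5 s = 92.03 min.

5520 seconds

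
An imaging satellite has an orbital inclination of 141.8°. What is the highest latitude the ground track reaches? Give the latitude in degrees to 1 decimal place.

38.2°

Retrograde orbit: the ground track reaches ±(180° − i) = ±(180 − 141.8) = ±38.2°.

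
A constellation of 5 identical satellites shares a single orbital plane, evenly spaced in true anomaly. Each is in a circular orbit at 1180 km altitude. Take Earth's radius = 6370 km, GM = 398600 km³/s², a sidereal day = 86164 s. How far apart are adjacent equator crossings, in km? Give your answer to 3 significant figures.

607 km

Semi-major axis a = 6370 + 1180 = 7550 km. Period T = 2π√(a³/μ) = 2π√(7550³/398600) = 6528.8 s = 108.81 min.
Single-satellite node shift = (6528.8/86164) × 360° = 27.28°.
With 5 satellites evenly phased, successive equator crossings are 27.28/5 = 5.456° apart.
That is 5.456 × 111.2 = 607 km at the equator.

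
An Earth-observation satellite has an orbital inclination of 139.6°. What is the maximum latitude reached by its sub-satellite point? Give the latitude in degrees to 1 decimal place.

Retrograde orbit: the ground track reaches ±(180° − i) = ±(180 − 139.6) = ±40.4°.

40.4°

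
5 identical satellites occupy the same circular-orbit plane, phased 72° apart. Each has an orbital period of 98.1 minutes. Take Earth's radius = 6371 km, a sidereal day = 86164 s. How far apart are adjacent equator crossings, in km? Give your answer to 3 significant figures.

T = 98.1 min = 5886.0 s.
Single-satellite node shift = (5886.0/86164) × 360° = 24.59°.
With 5 satellites evenly phased, successive equator crossings are 24.59/5 = 4.918° apart.
That is 4.918 × 111.2 = 547 km at the equator.

547 km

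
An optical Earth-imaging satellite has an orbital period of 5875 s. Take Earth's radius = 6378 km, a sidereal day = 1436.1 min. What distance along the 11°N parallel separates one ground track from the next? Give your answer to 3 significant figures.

2680 km

Node shift per orbit = (5875.0/86166) × 360° = 24.55°.
Equatorial spacing = 24.55 × 111.3 km/° = 2732 km.
At 11° latitude, spacing = 2732 × cos(11°) = 2682 km.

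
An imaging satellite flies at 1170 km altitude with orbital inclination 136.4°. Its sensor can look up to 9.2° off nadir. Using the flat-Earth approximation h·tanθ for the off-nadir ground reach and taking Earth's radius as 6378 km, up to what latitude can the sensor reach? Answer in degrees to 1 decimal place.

Retrograde orbit: the ground track reaches ±(180° − i) = ±(180 − 136.4) = ±43.6°.
Sensor half-swath on the ground ≈ 1170·tan(9.2°) = 189 km = 1.70° of latitude.
Maximum observable latitude ≈ 43.6 + 1.70 = 45.3°.

45.3°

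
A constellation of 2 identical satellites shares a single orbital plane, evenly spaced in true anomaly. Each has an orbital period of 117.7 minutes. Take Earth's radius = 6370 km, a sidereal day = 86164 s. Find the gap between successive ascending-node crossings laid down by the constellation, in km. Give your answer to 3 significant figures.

1640 km

T = 117.7 min = 7062.0 s.
Single-satellite node shift = (7062.0/86164) × 360° = 29.51°.
With 2 satellites evenly phased, successive equator crossings are 29.51/2 = 14.753° apart.
That is 14.753 × 111.2 = 1640 km at the equator.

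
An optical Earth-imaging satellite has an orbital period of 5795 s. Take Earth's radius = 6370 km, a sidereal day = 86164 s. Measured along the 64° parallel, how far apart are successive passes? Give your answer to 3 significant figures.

1180 km

Node shift per orbit = (5795.0/86164) × 360° = 24.21°.
Equatorial spacing = 24.21 × 111.2 km/° = 2692 km.
At 64° latitude, spacing = 2692 × cos(64°) = 1180 km.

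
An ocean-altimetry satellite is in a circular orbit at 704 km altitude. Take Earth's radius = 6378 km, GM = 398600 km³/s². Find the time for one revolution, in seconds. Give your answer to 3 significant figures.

Semi-major axis a = 6378 + 704 = 7082 km. Period T = 2π√(a³/μ) = 2π√(7082³/398600) = 5931.2 s = 98.85 min.

5930 seconds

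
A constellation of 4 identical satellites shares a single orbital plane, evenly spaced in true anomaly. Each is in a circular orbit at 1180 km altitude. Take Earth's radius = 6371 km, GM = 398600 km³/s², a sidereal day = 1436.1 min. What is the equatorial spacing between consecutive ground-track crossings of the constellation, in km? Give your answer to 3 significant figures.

Semi-major axis a = 6371 + 1180 = 7551 km. Period T = 2π√(a³/μ) = 2π√(7551³/398600) = 6530.1 s = 108.83 min.
Single-satellite node shift = (6530.1/86166) × 360° = 27.28°.
With 4 satellites evenly phased, successive equator crossings are 27.28/4 = 6.821° apart.
That is 6.821 × 111.2 = 758 km at the equator.

758 km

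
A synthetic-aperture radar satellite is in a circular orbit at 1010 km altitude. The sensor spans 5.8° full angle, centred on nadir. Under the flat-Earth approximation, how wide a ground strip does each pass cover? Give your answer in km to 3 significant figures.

102 km

Half-angle = 5.8°/2 = 2.9°.
Swath width ≈ 2h·tan(θ/2) = 2 × 1010 × tan(2.9°) = 102.3 km.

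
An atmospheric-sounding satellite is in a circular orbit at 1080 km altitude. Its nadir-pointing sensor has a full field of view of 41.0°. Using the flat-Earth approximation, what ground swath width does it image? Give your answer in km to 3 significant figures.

Half-angle = 41.0°/2 = 20.5°.
Swath width ≈ 2h·tan(θ/2) = 2 × 1080 × tan(20.5°) = 807.6 km.

808 km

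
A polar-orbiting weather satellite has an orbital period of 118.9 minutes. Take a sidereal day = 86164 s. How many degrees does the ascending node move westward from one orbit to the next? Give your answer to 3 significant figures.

29.8°

T = 118.9 min = 7134.0 s.
During one orbit Earth rotates (7134.0 / 86164) × 360° = 29.81°.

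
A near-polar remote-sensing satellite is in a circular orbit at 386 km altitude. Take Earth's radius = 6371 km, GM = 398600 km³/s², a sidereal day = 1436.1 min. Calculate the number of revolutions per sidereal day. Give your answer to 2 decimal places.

Semi-major axis a = 6371 + 386 = 6757 km. Period T = 2π√(a³/μ) = 2π√(6757³/398600) = 5527.7 s = 92.13 min.
Orbits per sidereal day = 86166 / 5527.7 = 15.588.

15.59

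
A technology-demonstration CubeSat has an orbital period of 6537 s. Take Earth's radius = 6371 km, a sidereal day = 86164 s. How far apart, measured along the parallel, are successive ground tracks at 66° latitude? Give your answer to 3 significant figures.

1240 km

Node shift per orbit = (6537.0/86164) × 360° = 27.31°.
Equatorial spacing = 27.31 × 111.2 km/° = 3037 km.
At 66° latitude, spacing = 3037 × cos(66°) = 1235 km.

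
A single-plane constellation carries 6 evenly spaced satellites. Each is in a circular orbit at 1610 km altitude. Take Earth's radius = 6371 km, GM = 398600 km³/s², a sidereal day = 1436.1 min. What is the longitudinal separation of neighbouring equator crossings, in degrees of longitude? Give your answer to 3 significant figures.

4.94°

Semi-major axis a = 6371 + 1610 = 7981 km. Period T = 2π√(a³/μ) = 2π√(7981³/398600) = 7095.7 s = 118.26 min.
Single-satellite node shift = (7095.7/86166) × 360° = 29.65°.
With 6 satellites evenly phased, successive equator crossings are 29.65/6 = 4.941° apart.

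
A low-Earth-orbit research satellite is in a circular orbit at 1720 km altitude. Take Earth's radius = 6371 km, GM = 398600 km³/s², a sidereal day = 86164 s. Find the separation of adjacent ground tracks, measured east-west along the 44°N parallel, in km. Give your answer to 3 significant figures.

Semi-major axis a = 6371 + 1720 = 8091 km. Period T = 2π√(a³/μ) = 2π√(8091³/398600) = 7242.9 s = 120.72 min.
Node shift per orbit = (7242.9/86164) × 360° = 30.26°.
Equatorial spacing = 30.26 × 111.2 km/° = 3365 km.
At 44° latitude, spacing = 3365 × cos(44°) = 2421 km.

2420 km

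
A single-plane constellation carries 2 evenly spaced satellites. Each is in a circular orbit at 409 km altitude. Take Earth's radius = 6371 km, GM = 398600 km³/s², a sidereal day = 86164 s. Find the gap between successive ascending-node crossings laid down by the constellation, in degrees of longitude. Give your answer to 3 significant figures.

Semi-major axis a = 6371 + 409 = 6780 km. Period T = 2π√(a³/μ) = 2π√(6780³/398600) = 5555.9 s = 92.60 min.
Single-satellite node shift = (5555.9/86164) × 360° = 23.21°.
With 2 satellites evenly phased, successive equator crossings are 23.21/2 = 11.607° apart.

11.6°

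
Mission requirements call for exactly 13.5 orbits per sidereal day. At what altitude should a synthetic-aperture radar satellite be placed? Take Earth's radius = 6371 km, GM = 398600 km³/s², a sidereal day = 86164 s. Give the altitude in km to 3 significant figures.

1070 km

Required period T = 86164 / 13.5 = 6382.5 s.
From T = 2π√(a³/μ): a = (μ T²/4π²)^(1/3) = (398600 × 6382.5² / 4π²)^(1/3) = 7437 km.
Altitude h = a − R = 7437 − 6371 = 1066 km.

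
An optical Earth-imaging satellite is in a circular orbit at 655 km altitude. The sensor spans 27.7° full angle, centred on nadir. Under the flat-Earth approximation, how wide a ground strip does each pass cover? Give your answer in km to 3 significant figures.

Half-angle = 27.7°/2 = 13.85°.
Swath width ≈ 2h·tan(θ/2) = 2 × 655 × tan(13.85°) = 323.0 km.

323 km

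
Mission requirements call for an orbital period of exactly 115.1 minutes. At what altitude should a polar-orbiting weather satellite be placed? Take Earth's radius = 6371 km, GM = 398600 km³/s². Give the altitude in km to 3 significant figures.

T = 115.1 min = 6906.0 s.
From T = 2π√(a³/μ): a = (μ T²/4π²)^(1/3) = (398600 × 6906.0² / 4π²)^(1/3) = 7838 km.
Altitude h = a − R = 7838 − 6371 = 1467 km.

1470 km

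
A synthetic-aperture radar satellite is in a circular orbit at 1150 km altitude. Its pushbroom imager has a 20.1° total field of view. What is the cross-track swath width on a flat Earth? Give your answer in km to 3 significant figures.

Half-angle = 20.1°/2 = 10.05°.
Swath width ≈ 2h·tan(θ/2) = 2 × 1150 × tan(10.05°) = 407.6 km.

408 km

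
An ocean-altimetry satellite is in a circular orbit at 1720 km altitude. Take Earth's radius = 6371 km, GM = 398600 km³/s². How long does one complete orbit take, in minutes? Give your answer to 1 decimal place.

120.7 min

Semi-major axis a = 6371 + 1720 = 8091 km. Period T = 2π√(a³/μ) = 2π√(8091³/398600) = 7242.9 s = 120.72 min.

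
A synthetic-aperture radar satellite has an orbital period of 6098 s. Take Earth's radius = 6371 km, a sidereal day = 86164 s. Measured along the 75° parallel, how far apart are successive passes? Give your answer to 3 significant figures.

Node shift per orbit = (6098.0/86164) × 360° = 25.48°.
Equatorial spacing = 25.48 × 111.2 km/° = 2833 km.
At 75° latitude, spacing = 2833 × cos(75°) = 733 km.

733 km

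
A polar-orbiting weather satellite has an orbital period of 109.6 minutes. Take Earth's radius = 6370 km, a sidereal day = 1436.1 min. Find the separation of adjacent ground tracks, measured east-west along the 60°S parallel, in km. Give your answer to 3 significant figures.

1530 km

T = 109.6 min = 6576.0 s.
Node shift per orbit = (6576.0/86166) × 360° = 27.47°.
Equatorial spacing = 27.47 × 111.2 km/° = 3055 km.
At 60° latitude, spacing = 3055 × cos(60°) = 1527 km.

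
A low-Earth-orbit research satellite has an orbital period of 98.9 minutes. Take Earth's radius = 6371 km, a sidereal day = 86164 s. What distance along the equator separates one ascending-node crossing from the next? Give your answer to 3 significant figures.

2760 km

T = 98.9 min = 5934.0 s.
During one orbit Earth rotates (5934.0 / 86164) × 360° = 24.79°.
At the equator that is 24.79° × (2π·6371/360) km/° = 24.79 × 111.2 = 2757 km.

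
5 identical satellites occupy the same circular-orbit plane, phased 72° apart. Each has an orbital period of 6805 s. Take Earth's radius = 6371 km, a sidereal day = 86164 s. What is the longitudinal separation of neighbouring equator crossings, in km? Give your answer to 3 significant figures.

Single-satellite node shift = (6805.0/86164) × 360° = 28.43°.
With 5 satellites evenly phased, successive equator crossings are 28.43/5 = 5.686° apart.
That is 5.686 × 111.2 = 632 km at the equator.

632 km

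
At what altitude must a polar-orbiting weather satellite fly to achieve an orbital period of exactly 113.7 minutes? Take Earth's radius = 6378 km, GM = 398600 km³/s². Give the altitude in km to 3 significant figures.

1400 km

T = 113.7 min = 6822.0 s.
From T = 2π√(a³/μ): a = (μ T²/4π²)^(1/3) = (398600 × 6822.0² / 4π²)^(1/3) = 7774 km.
Altitude h = a − R = 7774 − 6378 = 1396 km.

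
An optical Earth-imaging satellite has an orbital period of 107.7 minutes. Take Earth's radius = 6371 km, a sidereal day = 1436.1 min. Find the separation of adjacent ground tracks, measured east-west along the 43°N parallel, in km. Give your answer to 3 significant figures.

2200 km

T = 107.7 min = 6462.0 s.
Node shift per orbit = (6462.0/86166) × 360° = 27.00°.
Equatorial spacing = 27.00 × 111.2 km/° = 3002 km.
At 43° latitude, spacing = 3002 × cos(43°) = 2196 km.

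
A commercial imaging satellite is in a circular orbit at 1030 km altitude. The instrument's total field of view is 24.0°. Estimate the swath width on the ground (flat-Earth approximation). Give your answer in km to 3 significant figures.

Half-angle = 24.0°/2 = 12°.
Swath width ≈ 2h·tan(θ/2) = 2 × 1030 × tan(12°) = 437.9 km.

438 km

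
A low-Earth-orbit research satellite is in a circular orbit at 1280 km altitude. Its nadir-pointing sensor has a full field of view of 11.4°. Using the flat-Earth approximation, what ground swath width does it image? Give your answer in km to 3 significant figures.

Half-angle = 11.4°/2 = 5.7°.
Swath width ≈ 2h·tan(θ/2) = 2 × 1280 × tan(5.7°) = 255.5 km.

256 km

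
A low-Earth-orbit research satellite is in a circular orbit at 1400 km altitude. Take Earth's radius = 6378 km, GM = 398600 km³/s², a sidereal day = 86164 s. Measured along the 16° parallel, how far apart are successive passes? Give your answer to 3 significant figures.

3050 km

Semi-major axis a = 6378 + 1400 = 7778 km. Period T = 2π√(a³/μ) = 2π√(7778³/398600) = 6826.7 s = 113.78 min.
Node shift per orbit = (6826.7/86164) × 360° = 28.52°.
Equatorial spacing = 28.52 × 111.3 km/° = 3175 km.
At 16° latitude, spacing = 3175 × cos(16°) = 3052 km.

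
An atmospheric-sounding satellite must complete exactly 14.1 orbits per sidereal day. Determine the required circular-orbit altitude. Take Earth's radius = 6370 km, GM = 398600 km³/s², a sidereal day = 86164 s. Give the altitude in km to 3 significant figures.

Required period T = 86164 / 14.1 = 6110.9 s.
From T = 2π√(a³/μ): a = (μ T²/4π²)^(1/3) = (398600 × 6110.9² / 4π²)^(1/3) = 7224 km.
Altitude h = a − R = 7224 − 6370 = 854 km.

854 km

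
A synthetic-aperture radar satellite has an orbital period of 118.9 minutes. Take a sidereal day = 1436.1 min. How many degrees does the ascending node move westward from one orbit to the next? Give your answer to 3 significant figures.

29.8°

T = 118.9 min = 7134.0 s.
During one orbit Earth rotates (7134.0 / 86166) × 360° = 29.81°.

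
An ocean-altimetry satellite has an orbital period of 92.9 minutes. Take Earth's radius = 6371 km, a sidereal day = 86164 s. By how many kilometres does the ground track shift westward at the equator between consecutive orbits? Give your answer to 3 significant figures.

T = 92.9 min = 5574.0 s.
During one orbit Earth rotates (5574.0 / 86164) × 360° = 23.29°.
At the equator that is 23.29° × (2π·6371/360) km/° = 23.29 × 111.2 = 2590 km.

2590 km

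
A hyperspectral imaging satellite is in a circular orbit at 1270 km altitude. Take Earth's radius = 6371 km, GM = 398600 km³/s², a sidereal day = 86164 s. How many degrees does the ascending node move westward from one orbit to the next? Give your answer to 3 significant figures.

27.8°

Semi-major axis a = 6371 + 1270 = 7641 km. Period T = 2π√(a³/μ) = 2π√(7641³/398600) = 6647.2 s = 110.79 min.
During one orbit Earth rotates (6647.2 / 86164) × 360° = 27.77°.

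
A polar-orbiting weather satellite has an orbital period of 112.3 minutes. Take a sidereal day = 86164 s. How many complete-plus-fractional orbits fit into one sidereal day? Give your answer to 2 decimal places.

T = 112.3 min = 6738.0 s.
Orbits per sidereal day = 86164 / 6738.0 = 12.788.

12.79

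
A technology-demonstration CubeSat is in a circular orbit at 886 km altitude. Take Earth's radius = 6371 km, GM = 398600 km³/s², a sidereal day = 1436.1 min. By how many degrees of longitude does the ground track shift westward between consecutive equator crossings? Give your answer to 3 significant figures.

25.7°

Semi-major axis a = 6371 + 886 = 7257 km. Period T = 2π√(a³/μ) = 2π√(7257³/398600) = 6152.4 s = 102.54 min.
During one orbit Earth rotates (6152.4 / 86166) × 360° = 25.70°.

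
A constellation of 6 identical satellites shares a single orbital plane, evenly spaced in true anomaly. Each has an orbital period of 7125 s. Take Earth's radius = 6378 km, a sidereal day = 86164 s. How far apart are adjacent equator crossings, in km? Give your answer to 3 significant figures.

552 km

Single-satellite node shift = (7125.0/86164) × 360° = 29.77°.
With 6 satellites evenly phased, successive equator crossings are 29.77/6 = 4.961° apart.
That is 4.961 × 111.3 = 552 km at the equator.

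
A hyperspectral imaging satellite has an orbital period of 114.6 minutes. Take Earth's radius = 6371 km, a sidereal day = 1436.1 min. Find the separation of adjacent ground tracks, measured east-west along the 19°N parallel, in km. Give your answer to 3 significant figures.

3020 km

T = 114.6 min = 6876.0 s.
Node shift per orbit = (6876.0/86166) × 360° = 28.73°.
Equatorial spacing = 28.73 × 111.2 km/° = 3194 km.
At 19° latitude, spacing = 3194 × cos(19°) = 3020 km.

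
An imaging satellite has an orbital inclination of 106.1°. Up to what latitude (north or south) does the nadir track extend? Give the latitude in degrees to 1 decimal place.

73.9°

Retrograde orbit: the ground track reaches ±(180° − i) = ±(180 − 106.1) = ±73.9°.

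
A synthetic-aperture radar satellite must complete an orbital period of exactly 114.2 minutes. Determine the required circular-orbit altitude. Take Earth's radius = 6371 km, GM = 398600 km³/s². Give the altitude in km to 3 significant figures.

1430 km

T = 114.2 min = 6852.0 s.
From T = 2π√(a³/μ): a = (μ T²/4π²)^(1/3) = (398600 × 6852.0² / 4π²)^(1/3) = 7797 km.
Altitude h = a − R = 7797 − 6371 = 1426 km.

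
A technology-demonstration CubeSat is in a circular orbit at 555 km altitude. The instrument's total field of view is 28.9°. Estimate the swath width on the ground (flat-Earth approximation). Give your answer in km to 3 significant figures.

Half-angle = 28.9°/2 = 14.45°.
Swath width ≈ 2h·tan(θ/2) = 2 × 555 × tan(14.45°) = 286.0 km.

286 km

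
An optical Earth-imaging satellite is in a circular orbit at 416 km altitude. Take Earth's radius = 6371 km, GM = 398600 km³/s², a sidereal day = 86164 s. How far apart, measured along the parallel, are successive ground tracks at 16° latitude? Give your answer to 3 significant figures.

2490 km

Semi-major axis a = 6371 + 416 = 6787 km. Period T = 2π√(a³/μ) = 2π√(6787³/398600) = 5564.5 s = 92.74 min.
Node shift per orbit = (5564.5/86164) × 360° = 23.25°.
Equatorial spacing = 23.25 × 111.2 km/° = 2585 km.
At 16° latitude, spacing = 2585 × cos(16°) = 2485 km.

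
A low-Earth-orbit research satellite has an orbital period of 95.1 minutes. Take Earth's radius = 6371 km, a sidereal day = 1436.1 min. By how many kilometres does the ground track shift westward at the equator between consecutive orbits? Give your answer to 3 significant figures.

2650 km

T = 95.1 min = 5706.0 s.
During one orbit Earth rotates (5706.0 / 86166) × 360° = 23.84°.
At the equator that is 23.84° × (2π·6371/360) km/° = 23.84 × 111.2 = 2651 km.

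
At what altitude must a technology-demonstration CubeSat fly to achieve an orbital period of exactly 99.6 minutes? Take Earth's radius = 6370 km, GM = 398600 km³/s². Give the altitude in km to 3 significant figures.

748 km

T = 99.6 min = 5976.0 s.
From T = 2π√(a³/μ): a = (μ T²/4π²)^(1/3) = (398600 × 5976.0² / 4π²)^(1/3) = 7118 km.
Altitude h = a − R = 7118 − 6370 = 748 km.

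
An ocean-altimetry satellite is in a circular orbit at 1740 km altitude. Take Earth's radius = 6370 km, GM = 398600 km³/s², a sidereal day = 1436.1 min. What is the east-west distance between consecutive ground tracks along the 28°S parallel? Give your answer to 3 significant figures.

Semi-major axis a = 6370 + 1740 = 8110 km. Period T = 2π√(a³/μ) = 2π√(8110³/398600) = 7268.5 s = 121.14 min.
Node shift per orbit = (7268.5/86166) × 360° = 30.37°.
Equatorial spacing = 30.37 × 111.2 km/° = 3376 km.
At 28° latitude, spacing = 3376 × cos(28°) = 2981 km.

2980 km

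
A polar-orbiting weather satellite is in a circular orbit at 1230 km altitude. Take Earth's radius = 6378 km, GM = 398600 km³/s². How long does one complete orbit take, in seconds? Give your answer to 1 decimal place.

6604.2 seconds

Semi-major axis a = 6378 + 1230 = 7608 km. Period T = 2π√(a³/μ) = 2π√(7608³/398600) = 6604.2 s = 110.07 min.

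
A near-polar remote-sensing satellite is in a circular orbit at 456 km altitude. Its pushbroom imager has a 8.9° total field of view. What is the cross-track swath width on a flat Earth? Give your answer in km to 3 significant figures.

Half-angle = 8.9°/2 = 4.45°.
Swath width ≈ 2h·tan(θ/2) = 2 × 456 × tan(4.45°) = 71.0 km.

71.0 km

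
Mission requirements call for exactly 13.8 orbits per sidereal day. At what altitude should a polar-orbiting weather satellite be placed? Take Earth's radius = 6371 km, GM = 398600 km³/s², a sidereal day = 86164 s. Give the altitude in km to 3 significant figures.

Required period T = 86164 / 13.8 = 6243.8 s.
From T = 2π√(a³/μ): a = (μ T²/4π²)^(1/3) = (398600 × 6243.8² / 4π²)^(1/3) = 7329 km.
Altitude h = a − R = 7329 − 6371 = 958 km.

958 km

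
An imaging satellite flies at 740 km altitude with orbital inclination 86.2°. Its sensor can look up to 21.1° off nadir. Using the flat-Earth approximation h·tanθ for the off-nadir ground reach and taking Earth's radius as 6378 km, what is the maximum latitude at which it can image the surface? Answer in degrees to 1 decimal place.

For a prograde orbit the ground track reaches latitude ±i = ±86.2°.
Sensor half-swath on the ground ≈ 740·tan(21.1°) = 286 km = 2.57° of latitude.
Maximum observable latitude ≈ 86.2 + 2.57 = 88.8°.

88.8°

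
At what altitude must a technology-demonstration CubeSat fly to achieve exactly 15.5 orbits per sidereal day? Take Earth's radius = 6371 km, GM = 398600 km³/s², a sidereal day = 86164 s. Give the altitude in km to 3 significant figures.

411 km

Required period T = 86164 / 15.5 = 5559.0 s.
From T = 2π√(a³/μ): a = (μ T²/4π²)^(1/3) = (398600 × 5559.0² / 4π²)^(1/3) = 6782 km.
Altitude h = a − R = 6782 − 6371 = 411 km.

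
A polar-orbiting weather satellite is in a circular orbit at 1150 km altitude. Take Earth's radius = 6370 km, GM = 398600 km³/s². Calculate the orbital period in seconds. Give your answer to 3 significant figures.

6490 seconds

Semi-major axis a = 6370 + 1150 = 7520 km. Period T = 2π√(a³/μ) = 2π√(7520³/398600) = 6489.9 s = 108.16 min.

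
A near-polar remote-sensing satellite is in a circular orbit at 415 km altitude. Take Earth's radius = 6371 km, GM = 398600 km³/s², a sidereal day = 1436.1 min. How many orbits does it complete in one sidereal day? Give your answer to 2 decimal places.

Semi-major axis a = 6371 + 415 = 6786 km. Period T = 2π√(a³/μ) = 2π√(6786³/398600) = 5563.3 s = 92.72 min.
Orbits per sidereal day = 86166 / 5563.3 = 15.488.

15.49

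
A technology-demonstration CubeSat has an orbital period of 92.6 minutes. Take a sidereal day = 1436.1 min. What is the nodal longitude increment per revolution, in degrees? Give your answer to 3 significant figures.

T = 92.6 min = 5556.0 s.
During one orbit Earth rotates (5556.0 / 86166) × 360° = 23.21°.

23.2°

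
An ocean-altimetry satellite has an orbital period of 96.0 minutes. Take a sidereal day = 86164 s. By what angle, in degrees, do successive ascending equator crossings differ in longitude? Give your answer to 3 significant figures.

24.1°

T = 96.0 min = 5760.0 s.
During one orbit Earth rotates (5760.0 / 86164) × 360° = 24.07°.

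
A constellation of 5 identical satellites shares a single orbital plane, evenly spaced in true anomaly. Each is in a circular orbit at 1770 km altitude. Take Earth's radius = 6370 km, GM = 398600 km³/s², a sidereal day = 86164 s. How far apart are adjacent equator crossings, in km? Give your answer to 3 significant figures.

Semi-major axis a = 6370 + 1770 = 8140 km. Period T = 2π√(a³/μ) = 2π√(8140³/398600) = 7308.8 s = 121.81 min.
Single-satellite node shift = (7308.8/86164) × 360° = 30.54°.
With 5 satellites evenly phased, successive equator crossings are 30.54/5 = 6.107° apart.
That is 6.107 × 111.2 = 679 km at the equator.

679 km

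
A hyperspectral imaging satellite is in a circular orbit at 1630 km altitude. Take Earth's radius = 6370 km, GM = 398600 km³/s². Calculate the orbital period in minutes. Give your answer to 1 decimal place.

118.7 min

Semi-major axis a = 6370 + 1630 = 8000 km. Period T = 2π√(a³/μ) = 2π√(8000³/398600) = 7121.1 s = 118.68 min.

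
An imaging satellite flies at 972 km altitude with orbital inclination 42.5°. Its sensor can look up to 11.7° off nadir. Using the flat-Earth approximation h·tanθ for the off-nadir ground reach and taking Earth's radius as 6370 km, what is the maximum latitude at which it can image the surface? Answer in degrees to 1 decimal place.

For a prograde orbit the ground track reaches latitude ±i = ±42.5°.
Sensor half-swath on the ground ≈ 972·tan(11.7°) = 201 km = 1.81° of latitude.
Maximum observable latitude ≈ 42.5 + 1.81 = 44.3°.

44.3°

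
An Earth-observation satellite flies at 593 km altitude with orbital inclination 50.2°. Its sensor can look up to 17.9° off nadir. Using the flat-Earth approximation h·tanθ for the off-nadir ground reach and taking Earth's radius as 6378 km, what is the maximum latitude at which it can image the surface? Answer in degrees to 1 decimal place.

For a prograde orbit the ground track reaches latitude ±i = ±50.2°.
Sensor half-swath on the ground ≈ 593·tan(17.9°) = 192 km = 1.72° of latitude.
Maximum observable latitude ≈ 50.2 + 1.72 = 51.9°.

51.9°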